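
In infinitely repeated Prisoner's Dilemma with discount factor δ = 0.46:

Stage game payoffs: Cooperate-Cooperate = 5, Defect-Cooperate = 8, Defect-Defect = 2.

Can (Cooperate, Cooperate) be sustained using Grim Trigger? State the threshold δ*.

δ* = 0.5; since δ = 0.46 < 0.5, cooperation cannot be sustained

Work:
For Grim Trigger:
Cooperate forever: 5/(1-δ)
Defect then punished: 8 + 2·δ/(1-δ)
Need: 5/(1-δ) ≥ 8 + 2·δ/(1-δ)
Solving: δ ≥ (T-R)/(T-P) = (8-5)/(8-2) = 0.5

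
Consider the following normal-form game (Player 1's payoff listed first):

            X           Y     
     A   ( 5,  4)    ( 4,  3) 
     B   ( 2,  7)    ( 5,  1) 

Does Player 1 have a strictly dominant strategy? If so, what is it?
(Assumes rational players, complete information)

No strictly dominant strategy exists for Player 1

Work:
A strategy strictly dominates another if it gives a strictly higher payoff against every opponent action. Compare each pair of P1's strategies column-by-column:
  A vs B: [5 vs 2, 4 vs 5] → A does not strictly dominate B (column Y: 4 ≤ 5)
  B vs A: [2 vs 5, 5 vs 4] → B does not strictly dominate A (column X: 2 ≤ 5)
No single strategy strictly dominates all others → no strictly dominant strategy.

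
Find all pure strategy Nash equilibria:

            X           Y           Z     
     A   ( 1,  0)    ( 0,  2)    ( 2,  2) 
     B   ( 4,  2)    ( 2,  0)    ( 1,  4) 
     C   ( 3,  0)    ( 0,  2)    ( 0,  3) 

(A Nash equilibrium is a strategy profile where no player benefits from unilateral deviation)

Nash equilibrium: (A, Z)

Work:
Best responses:
  P1 vs X: payoffs [1, 4, 3] → best response B (payoff 4)
  P1 vs Y: payoffs [0, 2, 0] → best response B (payoff 2)
  P1 vs Z: payoffs [2, 1, 0] → best response A (payoff 2)
  P2 vs A: payoffs [0, 2, 2] → best response Y/Z (payoff 2)
  P2 vs B: payoffs [2, 0, 4] → best response Z (payoff 4)
  P2 vs C: payoffs [0, 2, 3] → best response Z (payoff 3)
Mutual best responses: (A,Z) → Nash equilibria.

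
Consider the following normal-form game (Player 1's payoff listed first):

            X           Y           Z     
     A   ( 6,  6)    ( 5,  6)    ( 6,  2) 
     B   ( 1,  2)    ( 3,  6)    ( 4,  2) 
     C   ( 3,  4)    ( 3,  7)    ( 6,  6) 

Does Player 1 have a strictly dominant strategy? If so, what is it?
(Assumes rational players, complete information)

No strictly dominant strategy exists for Player 1

Work:
A strategy strictly dominates another if it gives a strictly higher payoff against every opponent action. Compare each pair of P1's strategies column-by-column:
  A vs B: [6 vs 1, 5 vs 3, 6 vs 4] → A strictly dominates B
  A vs C: [6 vs 3, 5 vs 3, 6 vs 6] → A does not strictly dominate C (column Z: 6 ≤ 6)
  B vs A: [1 vs 6, 3 vs 5, 4 vs 6] → B does not strictly dominate A (column X: 1 ≤ 6)
  B vs C: [1 vs 3, 3 vs 3, 4 vs 6] → B does not strictly dominate C (column X: 1 ≤ 3)
  C vs A: [3 vs 6, 3 vs 5, 6 vs 6] → C does not strictly dominate A (column X: 3 ≤ 6)
  C vs B: [3 vs 1, 3 vs 3, 6 vs 4] → C does not strictly dominate B (column Y: 3 ≤ 3)
No single strategy strictly dominates all others → no strictly dominant strategy.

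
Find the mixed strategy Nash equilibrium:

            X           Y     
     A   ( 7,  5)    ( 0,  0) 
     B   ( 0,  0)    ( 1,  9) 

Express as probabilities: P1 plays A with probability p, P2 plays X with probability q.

p = 0.6429, q = 0.125

Work:
Find probabilities that make opponent indifferent:
P2 chooses q to make P1 indifferent between A and B
P1 chooses p to make P2 indifferent between X and Y
Mixed NE: P1 plays (A: 0.6429, B: 0.3571), P2 plays (X: 0.125, Y: 0.875)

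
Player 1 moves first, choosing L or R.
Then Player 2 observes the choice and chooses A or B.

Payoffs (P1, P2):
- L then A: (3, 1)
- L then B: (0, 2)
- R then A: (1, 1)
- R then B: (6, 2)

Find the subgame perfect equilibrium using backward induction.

P1 plays R, P2 plays B after L and B after R; Payoff (6, 2)

Work:
Backward induction:
After L: P2 chooses B → P1 gets 0
After R: P2 chooses B → P1 gets 6
P1 chooses R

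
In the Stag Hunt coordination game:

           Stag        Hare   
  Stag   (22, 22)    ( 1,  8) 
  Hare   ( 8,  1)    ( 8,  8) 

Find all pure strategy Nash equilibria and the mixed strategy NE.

Pure NE: (Stag, Stag) and (Hare, Hare); Mixed NE: p = 0.3333, q = 0.3333

Work:
Check pure NE:
(Stag, Stag): (22, 22) - no unilateral deviation beneficial
(Hare, Hare): (8, 8) - no unilateral deviation beneficial
Mixed NE: P1 plays Stag with p = 0.3333, P2 plays Stag with q = 0.3333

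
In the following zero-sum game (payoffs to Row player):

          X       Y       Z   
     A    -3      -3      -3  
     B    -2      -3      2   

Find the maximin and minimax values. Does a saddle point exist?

Maximin = -3, Minimax = -3, Saddle: True

Work:
Row minimums: [-3, -3] → maximin = -3
Column maximums: [-2, -3, 2] → minimax = -3
Saddle point exists! Game value = -3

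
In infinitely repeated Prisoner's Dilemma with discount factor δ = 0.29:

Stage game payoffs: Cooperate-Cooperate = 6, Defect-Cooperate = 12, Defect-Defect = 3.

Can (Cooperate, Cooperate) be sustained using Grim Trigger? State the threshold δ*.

δ* = 0.6667; since δ = 0.29 < 0.6667, cooperation cannot be sustained

Work:
For Grim Trigger:
Cooperate forever: 6/(1-δ)
Defect then punished: 12 + 3·δ/(1-δ)
Need: 6/(1-δ) ≥ 12 + 3·δ/(1-δ)
Solving: δ ≥ (T-R)/(T-P) = (12-6)/(12-3) = 0.6667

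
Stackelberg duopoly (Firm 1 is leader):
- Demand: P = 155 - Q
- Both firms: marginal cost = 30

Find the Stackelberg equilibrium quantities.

q₁* (leader) = 62.5, q₂* (follower) = 31.25

Work:
Follower's reaction: q₂ = (a - c - q₁)/2
Leader substitutes: π₁ = q₁·(a - q₁ - (a-c-q₁)/2 - c)
FOC: q₁* = (155 - 30)/2 = 62.50
Then: q₂* = (155 - 30 - 62.5)/2 = 31.25
Leader has first-mover advantage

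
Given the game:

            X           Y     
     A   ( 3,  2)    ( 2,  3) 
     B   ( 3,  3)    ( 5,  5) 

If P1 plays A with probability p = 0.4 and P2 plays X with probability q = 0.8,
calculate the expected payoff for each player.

E[P1] = 3.16, E[P2] = 2.92

Work:
E[P1] = p·q·π₁(A,X) + p·(1-q)·π₁(A,Y) + (1-p)·q·π₁(B,X) + (1-p)·(1-q)·π₁(B,Y)
= 0.4·0.8·3 + 0.4·0.2·2 + 0.6·0.8·3 + 0.6·0.2·5
= 3.16

E[P2] = 2.92 (similar calculation)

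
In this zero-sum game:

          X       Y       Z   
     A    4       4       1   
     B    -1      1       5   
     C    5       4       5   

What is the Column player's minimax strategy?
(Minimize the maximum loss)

Column should play Y, value = 4

Work:
Column player minimizes Row's maximum payoff:
Column X: max payoff to Row = 5
Column Y: max payoff to Row = 4
Column Z: max payoff to Row = 5
Minimum is 4, achieved by column Y.
Minimax strategy: Y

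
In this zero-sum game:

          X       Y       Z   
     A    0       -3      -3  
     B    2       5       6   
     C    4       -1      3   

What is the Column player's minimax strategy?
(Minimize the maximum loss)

Column should play X, value = 4

Work:
Column player minimizes Row's maximum payoff:
Column X: max payoff to Row = 4
Column Y: max payoff to Row = 5
Column Z: max payoff to Row = 6
Minimum is 4, achieved by column X.
Minimax strategy: X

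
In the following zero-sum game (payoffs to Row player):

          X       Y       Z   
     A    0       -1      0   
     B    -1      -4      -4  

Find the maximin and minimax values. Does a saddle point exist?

Maximin = -1, Minimax = -1, Saddle: True

Work:
Row minimums: [-1, -4] → maximin = -1
Column maximums: [0, -1, 0] → minimax = -1
Saddle point exists! Game value = -1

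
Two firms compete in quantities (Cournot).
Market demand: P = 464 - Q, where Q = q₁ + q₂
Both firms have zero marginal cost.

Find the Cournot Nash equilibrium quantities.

q₁* = q₂* = 154.67; P* = 154.67

Work:
Profit: π_i = P·q_i = (a - q_i - q_j)·q_i
FOC: ∂π_i/∂q_i = a - 2q_i - q_j = 0
Reaction function: q_i = (464 - q_j)/2
Symmetry: q* = 464/3 = 154.67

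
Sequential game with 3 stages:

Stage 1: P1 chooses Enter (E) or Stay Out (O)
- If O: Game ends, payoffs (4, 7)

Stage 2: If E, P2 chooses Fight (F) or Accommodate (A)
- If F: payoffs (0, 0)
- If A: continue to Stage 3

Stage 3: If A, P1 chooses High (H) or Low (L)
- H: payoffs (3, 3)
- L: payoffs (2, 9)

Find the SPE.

SPE: (O, A, H); Outcome (4, 7)

Work:
Stage 3: P1 chooses H (3 vs 2)
Stage 2: P2: F->0, A->3 (anticipating H). Choose A
Stage 1: P1: O->4, E->3 (anticipating A, H). Choose O
SPE path: O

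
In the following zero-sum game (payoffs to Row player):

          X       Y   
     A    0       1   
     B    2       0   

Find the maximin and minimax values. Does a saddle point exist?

Maximin = 0, Minimax = 1, Saddle: False

Work:
Row minimums: [0, 0] → maximin = 0
Column maximums: [2, 1] → minimax = 1
No saddle point (maximin ≠ minimax). Mixed strategy needed.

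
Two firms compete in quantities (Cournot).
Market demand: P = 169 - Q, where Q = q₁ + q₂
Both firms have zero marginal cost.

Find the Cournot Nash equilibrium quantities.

q₁* = q₂* = 56.33; P* = 56.33

Work:
Profit: π_i = P·q_i = (a - q_i - q_j)·q_i
FOC: ∂π_i/∂q_i = a - 2q_i - q_j = 0
Reaction function: q_i = (169 - q_j)/2
Symmetry: q* = 169/3 = 56.33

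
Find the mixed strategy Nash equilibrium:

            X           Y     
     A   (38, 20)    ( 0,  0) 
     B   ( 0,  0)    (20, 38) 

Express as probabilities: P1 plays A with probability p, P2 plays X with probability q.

p = 0.6552, q = 0.3448

Work:
Find probabilities that make opponent indifferent:
P2 chooses q to make P1 indifferent between A and B
P1 chooses p to make P2 indifferent between X and Y
Mixed NE: P1 plays (A: 0.6552, B: 0.3448), P2 plays (X: 0.3448, Y: 0.6552)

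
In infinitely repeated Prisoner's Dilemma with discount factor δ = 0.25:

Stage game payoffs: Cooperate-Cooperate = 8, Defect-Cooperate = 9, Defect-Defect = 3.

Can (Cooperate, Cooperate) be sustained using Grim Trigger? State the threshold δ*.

δ* = 0.1667; since δ = 0.25 ≥ 0.1667, cooperation can be sustained

Work:
For Grim Trigger:
Cooperate forever: 8/(1-δ)
Defect then punished: 9 + 3·δ/(1-δ)
Need: 8/(1-δ) ≥ 9 + 3·δ/(1-δ)
Solving: δ ≥ (T-R)/(T-P) = (9-8)/(9-3) = 0.1667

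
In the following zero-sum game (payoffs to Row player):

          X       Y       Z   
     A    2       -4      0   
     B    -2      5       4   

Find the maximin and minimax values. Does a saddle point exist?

Maximin = -2, Minimax = 2, Saddle: False

Work:
Row minimums: [-4, -2] → maximin = -2
Column maximums: [2, 5, 4] → minimax = 2
No saddle point (maximin ≠ minimax). Mixed strategy needed.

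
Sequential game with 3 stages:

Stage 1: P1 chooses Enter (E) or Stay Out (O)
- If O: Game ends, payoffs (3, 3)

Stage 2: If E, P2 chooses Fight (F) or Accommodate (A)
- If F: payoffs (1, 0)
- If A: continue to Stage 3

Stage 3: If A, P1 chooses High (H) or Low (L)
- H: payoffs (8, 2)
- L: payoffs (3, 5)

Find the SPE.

SPE: (E, A, H); Outcome (8, 2)

Work:
Stage 3: P1 chooses H (8 vs 3)
Stage 2: P2: F->0, A->2 (anticipating H). Choose A
Stage 1: P1: O->3, E->8 (anticipating A, H). Choose E
SPE path: E -> A -> H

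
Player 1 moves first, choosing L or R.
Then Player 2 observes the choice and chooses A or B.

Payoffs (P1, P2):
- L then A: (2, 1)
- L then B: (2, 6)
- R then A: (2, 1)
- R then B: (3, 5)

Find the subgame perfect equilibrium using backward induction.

P1 plays R, P2 plays B after L and B after R; Payoff (3, 5)

Work:
Backward induction:
After L: P2 chooses B → P1 gets 2
After R: P2 chooses B → P1 gets 3
P1 chooses R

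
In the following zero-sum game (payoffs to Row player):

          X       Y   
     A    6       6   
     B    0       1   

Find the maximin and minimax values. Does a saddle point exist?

Maximin = 6, Minimax = 6, Saddle: True

Work:
Row minimums: [6, 0] → maximin = 6
Column maximums: [6, 6] → minimax = 6
Saddle point exists! Game value = 6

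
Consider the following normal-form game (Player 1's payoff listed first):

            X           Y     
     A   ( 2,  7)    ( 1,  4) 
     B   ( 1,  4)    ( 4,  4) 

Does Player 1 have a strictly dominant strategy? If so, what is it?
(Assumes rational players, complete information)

No strictly dominant strategy exists for Player 1

Work:
A strategy strictly dominates another if it gives a strictly higher payoff against every opponent action. Compare each pair of P1's strategies column-by-column:
  A vs B: [2 vs 1, 1 vs 4] → A does not strictly dominate B (column Y: 1 ≤ 4)
  B vs A: [1 vs 2, 4 vs 1] → B does not strictly dominate A (column X: 1 ≤ 2)
No single strategy strictly dominates all others → no strictly dominant strategy.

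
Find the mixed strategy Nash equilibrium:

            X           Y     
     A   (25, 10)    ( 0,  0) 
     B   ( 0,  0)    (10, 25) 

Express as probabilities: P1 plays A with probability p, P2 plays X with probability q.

p = 0.7143, q = 0.2857

Work:
Find probabilities that make opponent indifferent:
P2 chooses q to make P1 indifferent between A and B
P1 chooses p to make P2 indifferent between X and Y
Mixed NE: P1 plays (A: 0.7143, B: 0.2857), P2 plays (X: 0.2857, Y: 0.7143)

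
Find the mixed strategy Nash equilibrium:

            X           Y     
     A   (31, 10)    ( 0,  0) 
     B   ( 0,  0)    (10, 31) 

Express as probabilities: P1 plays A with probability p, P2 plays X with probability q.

p = 0.7561, q = 0.2439

Work:
Find probabilities that make opponent indifferent:
P2 chooses q to make P1 indifferent between A and B
P1 chooses p to make P2 indifferent between X and Y
Mixed NE: P1 plays (A: 0.7561, B: 0.2439), P2 plays (X: 0.2439, Y: 0.7561)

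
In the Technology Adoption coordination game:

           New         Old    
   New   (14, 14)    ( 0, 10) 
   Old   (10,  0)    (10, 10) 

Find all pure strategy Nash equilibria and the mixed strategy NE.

Pure NE: (New, New) and (Old, Old); Mixed NE: p = 0.7143, q = 0.7143

Work:
Check pure NE:
(New, New): (14, 14) - no unilateral deviation beneficial
(Old, Old): (10, 10) - no unilateral deviation beneficial
Mixed NE: P1 plays New with p = 0.7143, P2 plays New with q = 0.7143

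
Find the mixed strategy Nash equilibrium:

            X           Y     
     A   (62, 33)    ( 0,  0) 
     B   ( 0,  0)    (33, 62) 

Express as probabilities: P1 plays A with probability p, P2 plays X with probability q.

p = 0.6526, q = 0.3474

Work:
Find probabilities that make opponent indifferent:
P2 chooses q to make P1 indifferent between A and B
P1 chooses p to make P2 indifferent between X and Y
Mixed NE: P1 plays (A: 0.6526, B: 0.3474), P2 plays (X: 0.3474, Y: 0.6526)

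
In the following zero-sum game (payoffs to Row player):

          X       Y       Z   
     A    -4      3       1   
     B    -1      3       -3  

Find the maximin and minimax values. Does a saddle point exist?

Maximin = -3, Minimax = -1, Saddle: False

Work:
Row minimums: [-4, -3] → maximin = -3
Column maximums: [-1, 3, 1] → minimax = -1
No saddle point (maximin ≠ minimax). Mixed strategy needed.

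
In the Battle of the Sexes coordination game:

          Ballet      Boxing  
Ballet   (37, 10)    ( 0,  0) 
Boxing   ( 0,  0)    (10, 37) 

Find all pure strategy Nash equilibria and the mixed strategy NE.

Pure NE: (Ballet, Ballet) and (Boxing, Boxing); Mixed NE: p = 0.7872, q = 0.2128

Work:
Check pure NE:
(Ballet, Ballet): (37, 10) - no unilateral deviation beneficial
(Boxing, Boxing): (10, 37) - no unilateral deviation beneficial
Mixed NE: P1 plays Ballet with p = 0.7872, P2 plays Ballet with q = 0.2128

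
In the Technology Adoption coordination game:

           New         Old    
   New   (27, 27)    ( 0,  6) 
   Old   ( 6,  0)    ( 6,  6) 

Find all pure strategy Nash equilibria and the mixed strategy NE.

Pure NE: (New, New) and (Old, Old); Mixed NE: p = 0.2222, q = 0.2222

Work:
Check pure NE:
(New, New): (27, 27) - no unilateral deviation beneficial
(Old, Old): (6, 6) - no unilateral deviation beneficial
Mixed NE: P1 plays New with p = 0.2222, P2 plays New with q = 0.2222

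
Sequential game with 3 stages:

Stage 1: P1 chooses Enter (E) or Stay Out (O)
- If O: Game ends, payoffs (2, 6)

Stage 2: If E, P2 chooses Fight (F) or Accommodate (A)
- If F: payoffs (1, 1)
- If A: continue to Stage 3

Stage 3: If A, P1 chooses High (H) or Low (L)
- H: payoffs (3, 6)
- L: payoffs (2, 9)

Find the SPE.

SPE: (E, A, H); Outcome (3, 6)

Work:
Stage 3: P1 chooses H (3 vs 2)
Stage 2: P2: F->1, A->6 (anticipating H). Choose A
Stage 1: P1: O->2, E->3 (anticipating A, H). Choose E
SPE path: E -> A -> H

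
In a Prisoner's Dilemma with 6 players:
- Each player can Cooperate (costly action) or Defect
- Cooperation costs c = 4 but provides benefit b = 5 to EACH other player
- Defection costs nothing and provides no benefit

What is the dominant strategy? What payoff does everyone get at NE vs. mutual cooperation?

Dominant: Defect; NE payoff = 0; Coop payoff = 21

Work:
Defect dominates (saves cost c = 4, benefit to others is external)
NE: All defect → everyone gets 0
If all cooperate: each receives (5)×5 - 4 = 21
Social dilemma: 21 > 0 but NE gives 0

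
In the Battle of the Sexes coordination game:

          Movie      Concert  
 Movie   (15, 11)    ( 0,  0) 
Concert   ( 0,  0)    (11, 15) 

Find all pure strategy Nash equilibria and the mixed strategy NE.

Pure NE: (Movie, Movie) and (Concert, Concert); Mixed NE: p = 0.5769, q = 0.4231

Work:
Check pure NE:
(Movie, Movie): (15, 11) - no unilateral deviation beneficial
(Concert, Concert): (11, 15) - no unilateral deviation beneficial
Mixed NE: P1 plays Movie with p = 0.5769, P2 plays Movie with q = 0.4231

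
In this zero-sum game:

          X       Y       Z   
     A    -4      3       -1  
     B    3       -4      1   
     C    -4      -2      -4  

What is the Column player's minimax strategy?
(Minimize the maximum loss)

Column should play Z, value = 1

Work:
Column player minimizes Row's maximum payoff:
Column X: max payoff to Row = 3
Column Y: max payoff to Row = 3
Column Z: max payoff to Row = 1
Minimum is 1, achieved by column Z.
Minimax strategy: Z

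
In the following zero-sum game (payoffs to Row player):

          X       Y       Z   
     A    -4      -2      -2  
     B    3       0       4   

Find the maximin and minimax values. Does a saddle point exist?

Maximin = 0, Minimax = 0, Saddle: True

Work:
Row minimums: [-4, 0] → maximin = 0
Column maximums: [3, 0, 4] → minimax = 0
Saddle point exists! Game value = 0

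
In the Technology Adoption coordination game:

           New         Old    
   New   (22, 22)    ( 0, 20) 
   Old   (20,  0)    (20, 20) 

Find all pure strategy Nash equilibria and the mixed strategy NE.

Pure NE: (New, New) and (Old, Old); Mixed NE: p = 0.9091, q = 0.9091

Work:
Check pure NE:
(New, New): (22, 22) - no unilateral deviation beneficial
(Old, Old): (20, 20) - no unilateral deviation beneficial
Mixed NE: P1 plays New with p = 0.9091, P2 plays New with q = 0.9091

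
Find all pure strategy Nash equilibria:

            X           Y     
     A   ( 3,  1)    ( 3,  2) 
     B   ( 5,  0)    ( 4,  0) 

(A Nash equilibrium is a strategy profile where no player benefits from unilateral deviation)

Nash equilibrium: (B, X), (B, Y)

Work:
Best responses:
  P1 vs X: payoffs [3, 5] → best response B (payoff 5)
  P1 vs Y: payoffs [3, 4] → best response B (payoff 4)
  P2 vs A: payoffs [1, 2] → best response Y (payoff 2)
  P2 vs B: payoffs [0, 0] → best response X/Y (payoff 0)
Mutual best responses: (B,X), (B,Y) → Nash equilibria.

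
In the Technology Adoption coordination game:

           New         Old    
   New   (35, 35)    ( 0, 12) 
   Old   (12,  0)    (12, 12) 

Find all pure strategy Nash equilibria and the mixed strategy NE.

Pure NE: (New, New) and (Old, Old); Mixed NE: p = 0.3429, q = 0.3429

Work:
Check pure NE:
(New, New): (35, 35) - no unilateral deviation beneficial
(Old, Old): (12, 12) - no unilateral deviation beneficial
Mixed NE: P1 plays New with p = 0.3429, P2 plays New with q = 0.3429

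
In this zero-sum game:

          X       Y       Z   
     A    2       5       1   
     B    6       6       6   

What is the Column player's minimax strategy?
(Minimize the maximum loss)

Column should play X or Y or Z (all achieve the minimum), value = 6

Work:
Column player minimizes Row's maximum payoff:
Column X: max payoff to Row = 6
Column Y: max payoff to Row = 6
Column Z: max payoff to Row = 6
Minimum is 6, achieved by columns X, Y, Z (tied).
Each of X or Y or Z is a minimax strategy.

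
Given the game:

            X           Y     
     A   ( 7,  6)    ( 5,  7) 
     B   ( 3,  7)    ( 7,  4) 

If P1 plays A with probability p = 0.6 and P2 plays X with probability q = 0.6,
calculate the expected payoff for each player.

E[P1] = 5.56, E[P2] = 6.16

Work:
E[P1] = p·q·π₁(A,X) + p·(1-q)·π₁(A,Y) + (1-p)·q·π₁(B,X) + (1-p)·(1-q)·π₁(B,Y)
= 0.6·0.6·7 + 0.6·0.4·5 + 0.4·0.6·3 + 0.4·0.4·7
= 5.56

E[P2] = 6.16 (similar calculation)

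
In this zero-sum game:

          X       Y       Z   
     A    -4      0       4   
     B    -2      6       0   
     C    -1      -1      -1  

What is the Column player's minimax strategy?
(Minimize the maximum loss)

Column should play X, value = -1

Work:
Column player minimizes Row's maximum payoff:
Column X: max payoff to Row = -1
Column Y: max payoff to Row = 6
Column Z: max payoff to Row = 4
Minimum is -1, achieved by column X.
Minimax strategy: X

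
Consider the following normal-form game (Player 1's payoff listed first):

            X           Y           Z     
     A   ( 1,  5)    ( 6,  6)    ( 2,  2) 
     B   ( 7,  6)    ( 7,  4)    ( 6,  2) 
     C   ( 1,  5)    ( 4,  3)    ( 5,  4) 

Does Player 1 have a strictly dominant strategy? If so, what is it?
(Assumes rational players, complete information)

Yes, Player 1's strictly dominant strategy is B

Work:
A strategy strictly dominates another if it gives a strictly higher payoff against every opponent action. Compare each pair of P1's strategies column-by-column:
  A vs B: [1 vs 7, 6 vs 7, 2 vs 6] → A does not strictly dominate B (column X: 1 ≤ 7)
  A vs C: [1 vs 1, 6 vs 4, 2 vs 5] → A does not strictly dominate C (column X: 1 ≤ 1)
  B vs A: [7 vs 1, 7 vs 6, 6 vs 2] → B strictly dominates A
  B vs C: [7 vs 1, 7 vs 4, 6 vs 5] → B strictly dominates C
  C vs A: [1 vs 1, 4 vs 6, 5 vs 2] → C does not strictly dominate A (column X: 1 ≤ 1)
  C vs B: [1 vs 7, 4 vs 7, 5 vs 6] → C does not strictly dominate B (column X: 1 ≤ 7)
B strictly dominates every other strategy → strictly dominant.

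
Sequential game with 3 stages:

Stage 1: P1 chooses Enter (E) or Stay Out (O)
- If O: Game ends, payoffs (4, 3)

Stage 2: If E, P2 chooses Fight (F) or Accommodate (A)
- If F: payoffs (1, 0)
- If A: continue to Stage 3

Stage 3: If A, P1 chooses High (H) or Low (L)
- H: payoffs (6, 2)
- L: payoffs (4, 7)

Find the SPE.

SPE: (E, A, H); Outcome (6, 2)

Work:
Stage 3: P1 chooses H (6 vs 4)
Stage 2: P2: F->0, A->2 (anticipating H). Choose A
Stage 1: P1: O->4, E->6 (anticipating A, H). Choose E
SPE path: E -> A -> H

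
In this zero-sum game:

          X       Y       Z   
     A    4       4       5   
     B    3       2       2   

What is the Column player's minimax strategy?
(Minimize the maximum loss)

Column should play X or Y (all achieve the minimum), value = 4

Work:
Column player minimizes Row's maximum payoff:
Column X: max payoff to Row = 4
Column Y: max payoff to Row = 4
Column Z: max payoff to Row = 5
Minimum is 4, achieved by columns X, Y (tied).
Each of X or Y is a minimax strategy.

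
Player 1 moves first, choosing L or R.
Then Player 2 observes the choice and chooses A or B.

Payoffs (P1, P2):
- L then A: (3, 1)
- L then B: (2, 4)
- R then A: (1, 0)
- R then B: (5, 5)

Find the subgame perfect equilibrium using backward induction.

P1 plays R, P2 plays B after L and B after R; Payoff (5, 5)

Work:
Backward induction:
After L: P2 chooses B → P1 gets 2
After R: P2 chooses B → P1 gets 5
P1 chooses R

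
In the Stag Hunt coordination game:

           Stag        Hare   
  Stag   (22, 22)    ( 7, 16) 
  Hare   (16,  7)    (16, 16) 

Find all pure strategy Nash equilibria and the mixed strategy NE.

Pure NE: (Stag, Stag) and (Hare, Hare); Mixed NE: p = 0.6, q = 0.6

Work:
Check pure NE:
(Stag, Stag): (22, 22) - no unilateral deviation beneficial
(Hare, Hare): (16, 16) - no unilateral deviation beneficial
Mixed NE: P1 plays Stag with p = 0.6, P2 plays Stag with q = 0.6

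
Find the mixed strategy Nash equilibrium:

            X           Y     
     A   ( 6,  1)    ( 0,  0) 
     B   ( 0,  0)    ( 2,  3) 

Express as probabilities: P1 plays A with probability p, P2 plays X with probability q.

p = 0.75, q = 0.25

Work:
Find probabilities that make opponent indifferent:
P2 chooses q to make P1 indifferent between A and B
P1 chooses p to make P2 indifferent between X and Y
Mixed NE: P1 plays (A: 0.75, B: 0.25), P2 plays (X: 0.25, Y: 0.75)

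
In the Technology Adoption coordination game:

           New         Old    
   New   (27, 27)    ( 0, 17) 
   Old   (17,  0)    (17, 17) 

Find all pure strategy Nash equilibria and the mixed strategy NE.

Pure NE: (New, New) and (Old, Old); Mixed NE: p = 0.6296, q = 0.6296

Work:
Check pure NE:
(New, New): (27, 27) - no unilateral deviation beneficial
(Old, Old): (17, 17) - no unilateral deviation beneficial
Mixed NE: P1 plays New with p = 0.6296, P2 plays New with q = 0.6296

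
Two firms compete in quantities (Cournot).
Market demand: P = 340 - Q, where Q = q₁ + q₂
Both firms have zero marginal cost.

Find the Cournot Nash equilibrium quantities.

q₁* = q₂* = 113.33; P* = 113.33

Work:
Profit: π_i = P·q_i = (a - q_i - q_j)·q_i
FOC: ∂π_i/∂q_i = a - 2q_i - q_j = 0
Reaction function: q_i = (340 - q_j)/2
Symmetry: q* = 340/3 = 113.33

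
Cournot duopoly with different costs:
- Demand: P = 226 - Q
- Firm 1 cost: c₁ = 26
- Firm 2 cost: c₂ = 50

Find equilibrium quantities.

q₁* = 74.67, q₂* = 50.67

Work:
Reaction: q₁ = (226 - 26 - q₂)/2
Reaction: q₂ = (226 - 50 - q₁)/2
Solve simultaneously:
q₁* = (226 - 2×26 + 50)/3 = 74.67
q₂* = (226 - 2×50 + 26)/3 = 50.67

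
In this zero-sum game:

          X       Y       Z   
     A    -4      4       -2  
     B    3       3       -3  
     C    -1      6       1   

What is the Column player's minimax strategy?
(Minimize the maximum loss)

Column should play Z, value = 1

Work:
Column player minimizes Row's maximum payoff:
Column X: max payoff to Row = 3
Column Y: max payoff to Row = 6
Column Z: max payoff to Row = 1
Minimum is 1, achieved by column Z.
Minimax strategy: Z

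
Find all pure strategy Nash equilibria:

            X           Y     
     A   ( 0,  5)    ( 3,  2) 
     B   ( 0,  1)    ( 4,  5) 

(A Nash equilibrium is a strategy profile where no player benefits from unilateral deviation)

Nash equilibrium: (A, X), (B, Y)

Work:
Best responses:
  P1 vs X: payoffs [0, 0] → best response A/B (payoff 0)
  P1 vs Y: payoffs [3, 4] → best response B (payoff 4)
  P2 vs A: payoffs [5, 2] → best response X (payoff 5)
  P2 vs B: payoffs [1, 5] → best response Y (payoff 5)
Mutual best responses: (A,X), (B,Y) → Nash equilibria.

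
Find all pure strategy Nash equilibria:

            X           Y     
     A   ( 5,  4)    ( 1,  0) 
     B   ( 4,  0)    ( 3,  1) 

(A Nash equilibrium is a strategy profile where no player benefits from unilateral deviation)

Nash equilibrium: (A, X), (B, Y)

Work:
Best responses:
  P1 vs X: payoffs [5, 4] → best response A (payoff 5)
  P1 vs Y: payoffs [1, 3] → best response B (payoff 3)
  P2 vs A: payoffs [4, 0] → best response X (payoff 4)
  P2 vs B: payoffs [0, 1] → best response Y (payoff 1)
Mutual best responses: (A,X), (B,Y) → Nash equilibria.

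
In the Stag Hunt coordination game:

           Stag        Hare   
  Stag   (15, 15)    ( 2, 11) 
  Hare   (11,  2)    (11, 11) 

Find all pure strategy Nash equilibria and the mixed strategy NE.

Pure NE: (Stag, Stag) and (Hare, Hare); Mixed NE: p = 0.6923, q = 0.6923

Work:
Check pure NE:
(Stag, Stag): (15, 15) - no unilateral deviation beneficial
(Hare, Hare): (11, 11) - no unilateral deviation beneficial
Mixed NE: P1 plays Stag with p = 0.6923, P2 plays Stag with q = 0.6923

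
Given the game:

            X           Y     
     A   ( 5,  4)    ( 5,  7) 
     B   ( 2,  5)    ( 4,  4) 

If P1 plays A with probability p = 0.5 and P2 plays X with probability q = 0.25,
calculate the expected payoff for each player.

E[P1] = 4.25, E[P2] = 5.25

Work:
E[P1] = p·q·π₁(A,X) + p·(1-q)·π₁(A,Y) + (1-p)·q·π₁(B,X) + (1-p)·(1-q)·π₁(B,Y)
= 0.5·0.25·5 + 0.5·0.75·5 + 0.5·0.25·2 + 0.5·0.75·4
= 4.25

E[P2] = 5.25 (similar calculation)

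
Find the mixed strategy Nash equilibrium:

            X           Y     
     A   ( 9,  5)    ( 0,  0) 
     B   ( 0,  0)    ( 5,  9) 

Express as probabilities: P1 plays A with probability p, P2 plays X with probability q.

p = 0.6429, q = 0.3571

Work:
Find probabilities that make opponent indifferent:
P2 chooses q to make P1 indifferent between A and B
P1 chooses p to make P2 indifferent between X and Y
Mixed NE: P1 plays (A: 0.6429, B: 0.3571), P2 plays (X: 0.3571, Y: 0.6429)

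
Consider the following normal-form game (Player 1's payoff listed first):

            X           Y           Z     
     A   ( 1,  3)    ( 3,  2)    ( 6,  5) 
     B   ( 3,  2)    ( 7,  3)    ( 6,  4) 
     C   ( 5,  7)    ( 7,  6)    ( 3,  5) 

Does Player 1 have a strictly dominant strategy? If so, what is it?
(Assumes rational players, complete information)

No strictly dominant strategy exists for Player 1

Work:
A strategy strictly dominates another if it gives a strictly higher payoff against every opponent action. Compare each pair of P1's strategies column-by-column:
  A vs B: [1 vs 3, 3 vs 7, 6 vs 6] → A does not strictly dominate B (column X: 1 ≤ 3)
  A vs C: [1 vs 5, 3 vs 7, 6 vs 3] → A does not strictly dominate C (column X: 1 ≤ 5)
  B vs A: [3 vs 1, 7 vs 3, 6 vs 6] → B does not strictly dominate A (column Z: 6 ≤ 6)
  B vs C: [3 vs 5, 7 vs 7, 6 vs 3] → B does not strictly dominate C (column X: 3 ≤ 5)
  C vs A: [5 vs 1, 7 vs 3, 3 vs 6] → C does not strictly dominate A (column Z: 3 ≤ 6)
  C vs B: [5 vs 3, 7 vs 7, 3 vs 6] → C does not strictly dominate B (column Y: 7 ≤ 7)
No single strategy strictly dominates all others → no strictly dominant strategy.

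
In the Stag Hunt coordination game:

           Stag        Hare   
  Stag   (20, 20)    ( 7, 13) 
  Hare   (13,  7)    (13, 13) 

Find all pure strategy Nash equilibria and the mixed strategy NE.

Pure NE: (Stag, Stag) and (Hare, Hare); Mixed NE: p = 0.4615, q = 0.4615

Work:
Check pure NE:
(Stag, Stag): (20, 20) - no unilateral deviation beneficial
(Hare, Hare): (13, 13) - no unilateral deviation beneficial
Mixed NE: P1 plays Stag with p = 0.4615, P2 plays Stag with q = 0.4615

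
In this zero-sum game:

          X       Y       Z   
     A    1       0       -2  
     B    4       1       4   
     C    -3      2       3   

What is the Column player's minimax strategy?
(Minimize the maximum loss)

Column should play Y, value = 2

Work:
Column player minimizes Row's maximum payoff:
Column X: max payoff to Row = 4
Column Y: max payoff to Row = 2
Column Z: max payoff to Row = 4
Minimum is 2, achieved by column Y.
Minimax strategy: Y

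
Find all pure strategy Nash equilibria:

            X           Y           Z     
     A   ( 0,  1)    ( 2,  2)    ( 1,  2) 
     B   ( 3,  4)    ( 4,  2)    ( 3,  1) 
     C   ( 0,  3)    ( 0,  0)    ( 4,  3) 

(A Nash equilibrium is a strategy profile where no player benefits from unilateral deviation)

Nash equilibrium: (B, X), (C, Z)

Work:
Best responses:
  P1 vs X: payoffs [0, 3, 0] → best response B (payoff 3)
  P1 vs Y: payoffs [2, 4, 0] → best response B (payoff 4)
  P1 vs Z: payoffs [1, 3, 4] → best response C (payoff 4)
  P2 vs A: payoffs [1, 2, 2] → best response Y/Z (payoff 2)
  P2 vs B: payoffs [4, 2, 1] → best response X (payoff 4)
  P2 vs C: payoffs [3, 0, 3] → best response X/Z (payoff 3)
Mutual best responses: (B,X), (C,Z) → Nash equilibria.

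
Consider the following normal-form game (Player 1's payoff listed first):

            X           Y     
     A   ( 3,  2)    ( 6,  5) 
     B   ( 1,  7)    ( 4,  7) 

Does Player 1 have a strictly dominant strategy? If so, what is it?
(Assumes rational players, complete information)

Yes, Player 1's strictly dominant strategy is A

Work:
A strategy strictly dominates another if it gives a strictly higher payoff against every opponent action. Compare each pair of P1's strategies column-by-column:
  A vs B: [3 vs 1, 6 vs 4] → A strictly dominates B
  B vs A: [1 vs 3, 4 vs 6] → B does not strictly dominate A (column X: 1 ≤ 3)
A strictly dominates every other strategy → strictly dominant.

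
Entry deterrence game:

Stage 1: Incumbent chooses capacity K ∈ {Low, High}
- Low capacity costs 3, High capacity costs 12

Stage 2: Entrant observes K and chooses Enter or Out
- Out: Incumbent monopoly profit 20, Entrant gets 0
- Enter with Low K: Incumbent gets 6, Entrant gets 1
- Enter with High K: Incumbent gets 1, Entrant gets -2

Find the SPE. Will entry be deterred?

SPE: (High, Enter|Low, Out|High); Entry deterred. Incumbent net profit = 8

Work:
After Low K: Entrant enters (1 > 0)
After High K: Entrant stays out (-2 < 0)
Incumbent: Low → 6−3=3, High → 20−12=8
Incumbent chooses High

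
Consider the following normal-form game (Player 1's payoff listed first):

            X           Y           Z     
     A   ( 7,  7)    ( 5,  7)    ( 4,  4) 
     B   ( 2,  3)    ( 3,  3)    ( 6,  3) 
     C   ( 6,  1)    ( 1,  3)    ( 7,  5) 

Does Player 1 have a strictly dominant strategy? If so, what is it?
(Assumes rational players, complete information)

No strictly dominant strategy exists for Player 1

Work:
A strategy strictly dominates another if it gives a strictly higher payoff against every opponent action. Compare each pair of P1's strategies column-by-column:
  A vs B: [7 vs 2, 5 vs 3, 4 vs 6] → A does not strictly dominate B (column Z: 4 ≤ 6)
  A vs C: [7 vs 6, 5 vs 1, 4 vs 7] → A does not strictly dominate C (column Z: 4 ≤ 7)
  B vs A: [2 vs 7, 3 vs 5, 6 vs 4] → B does not strictly dominate A (column X: 2 ≤ 7)
  B vs C: [2 vs 6, 3 vs 1, 6 vs 7] → B does not strictly dominate C (column X: 2 ≤ 6)
  C vs A: [6 vs 7, 1 vs 5, 7 vs 4] → C does not strictly dominate A (column X: 6 ≤ 7)
  C vs B: [6 vs 2, 1 vs 3, 7 vs 6] → C does not strictly dominate B (column Y: 1 ≤ 3)
No single strategy strictly dominates all others → no strictly dominant strategy.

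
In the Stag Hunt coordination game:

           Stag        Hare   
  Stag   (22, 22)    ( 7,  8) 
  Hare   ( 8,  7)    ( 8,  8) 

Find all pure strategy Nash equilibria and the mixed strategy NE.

Pure NE: (Stag, Stag) and (Hare, Hare); Mixed NE: p = 0.0667, q = 0.0667

Work:
Check pure NE:
(Stag, Stag): (22, 22) - no unilateral deviation beneficial
(Hare, Hare): (8, 8) - no unilateral deviation beneficial
Mixed NE: P1 plays Stag with p = 0.0667, P2 plays Stag with q = 0.0667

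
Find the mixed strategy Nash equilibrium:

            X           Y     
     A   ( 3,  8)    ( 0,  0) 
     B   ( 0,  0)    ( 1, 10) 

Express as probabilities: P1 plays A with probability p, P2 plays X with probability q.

p = 0.5556, q = 0.25

Work:
Find probabilities that make opponent indifferent:
P2 chooses q to make P1 indifferent between A and B
P1 chooses p to make P2 indifferent between X and Y
Mixed NE: P1 plays (A: 0.5556, B: 0.4444), P2 plays (X: 0.25, Y: 0.75)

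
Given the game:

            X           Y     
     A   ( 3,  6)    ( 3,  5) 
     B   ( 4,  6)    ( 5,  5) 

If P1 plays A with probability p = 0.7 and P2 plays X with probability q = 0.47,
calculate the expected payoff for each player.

E[P1] = 3.459, E[P2] = 5.47

Work:
E[P1] = p·q·π₁(A,X) + p·(1-q)·π₁(A,Y) + (1-p)·q·π₁(B,X) + (1-p)·(1-q)·π₁(B,Y)
= 0.7·0.47·3 + 0.7·0.53·3 + 0.3·0.47·4 + 0.3·0.53·5
= 3.459

E[P2] = 5.47 (similar calculation)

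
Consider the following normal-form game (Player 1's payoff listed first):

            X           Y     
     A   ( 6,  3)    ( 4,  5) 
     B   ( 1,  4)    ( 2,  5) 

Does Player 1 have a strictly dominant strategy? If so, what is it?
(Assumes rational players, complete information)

Yes, Player 1's strictly dominant strategy is A

Work:
A strategy strictly dominates another if it gives a strictly higher payoff against every opponent action. Compare each pair of P1's strategies column-by-column:
  A vs B: [6 vs 1, 4 vs 2] → A strictly dominates B
  B vs A: [1 vs 6, 2 vs 4] → B does not strictly dominate A (column X: 1 ≤ 6)
A strictly dominates every other strategy → strictly dominant.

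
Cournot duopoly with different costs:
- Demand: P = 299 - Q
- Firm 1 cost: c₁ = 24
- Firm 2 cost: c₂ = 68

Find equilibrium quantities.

q₁* = 106.33, q₂* = 62.33

Work:
Reaction: q₁ = (299 - 24 - q₂)/2
Reaction: q₂ = (299 - 68 - q₁)/2
Solve simultaneously:
q₁* = (299 - 2×24 + 68)/3 = 106.33
q₂* = (299 - 2×68 + 24)/3 = 62.33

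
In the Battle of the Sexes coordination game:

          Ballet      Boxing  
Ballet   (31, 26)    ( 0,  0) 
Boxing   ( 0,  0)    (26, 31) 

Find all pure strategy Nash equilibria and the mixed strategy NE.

Pure NE: (Ballet, Ballet) and (Boxing, Boxing); Mixed NE: p = 0.5439, q = 0.4561

Work:
Check pure NE:
(Ballet, Ballet): (31, 26) - no unilateral deviation beneficial
(Boxing, Boxing): (26, 31) - no unilateral deviation beneficial
Mixed NE: P1 plays Ballet with p = 0.5439, P2 plays Ballet with q = 0.4561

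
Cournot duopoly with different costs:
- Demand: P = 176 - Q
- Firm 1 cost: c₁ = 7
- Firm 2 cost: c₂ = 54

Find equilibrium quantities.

q₁* = 72.0, q₂* = 25.0

Work:
Reaction: q₁ = (176 - 7 - q₂)/2
Reaction: q₂ = (176 - 54 - q₁)/2
Solve simultaneously:
q₁* = (176 - 2×7 + 54)/3 = 72.0
q₂* = (176 - 2×54 + 7)/3 = 25.0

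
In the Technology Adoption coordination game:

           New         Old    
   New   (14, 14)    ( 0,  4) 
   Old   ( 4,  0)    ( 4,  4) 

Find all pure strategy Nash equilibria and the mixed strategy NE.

Pure NE: (New, New) and (Old, Old); Mixed NE: p = 0.2857, q = 0.2857

Work:
Check pure NE:
(New, New): (14, 14) - no unilateral deviation beneficial
(Old, Old): (4, 4) - no unilateral deviation beneficial
Mixed NE: P1 plays New with p = 0.2857, P2 plays New with q = 0.2857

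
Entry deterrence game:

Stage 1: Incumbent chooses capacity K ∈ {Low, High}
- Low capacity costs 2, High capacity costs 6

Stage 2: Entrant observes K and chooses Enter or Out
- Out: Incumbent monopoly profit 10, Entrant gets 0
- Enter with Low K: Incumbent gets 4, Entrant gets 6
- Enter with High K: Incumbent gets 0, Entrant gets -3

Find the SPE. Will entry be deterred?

SPE: (High, Enter|Low, Out|High); Entry deterred. Incumbent net profit = 4

Work:
After Low K: Entrant enters (6 > 0)
After High K: Entrant stays out (-3 < 0)
Incumbent: Low → 4−2=2, High → 10−6=4
Incumbent chooses High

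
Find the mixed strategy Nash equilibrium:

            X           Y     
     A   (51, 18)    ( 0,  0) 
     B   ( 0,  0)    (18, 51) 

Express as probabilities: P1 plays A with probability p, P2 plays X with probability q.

p = 0.7391, q = 0.2609

Work:
Find probabilities that make opponent indifferent:
P2 chooses q to make P1 indifferent between A and B
P1 chooses p to make P2 indifferent between X and Y
Mixed NE: P1 plays (A: 0.7391, B: 0.2609), P2 plays (X: 0.2609, Y: 0.7391)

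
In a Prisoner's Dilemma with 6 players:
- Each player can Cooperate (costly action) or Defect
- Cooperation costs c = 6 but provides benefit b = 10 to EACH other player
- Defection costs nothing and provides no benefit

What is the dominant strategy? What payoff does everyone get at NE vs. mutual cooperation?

Dominant: Defect; NE payoff = 0; Coop payoff = 44

Work:
Defect dominates (saves cost c = 6, benefit to others is external)
NE: All defect → everyone gets 0
If all cooperate: each receives (5)×10 - 6 = 44
Social dilemma: 44 > 0 but NE gives 0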